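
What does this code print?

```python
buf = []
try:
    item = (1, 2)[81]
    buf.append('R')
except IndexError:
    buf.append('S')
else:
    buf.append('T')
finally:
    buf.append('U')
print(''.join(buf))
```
SU

Exception: except runs, else skipped, finally runs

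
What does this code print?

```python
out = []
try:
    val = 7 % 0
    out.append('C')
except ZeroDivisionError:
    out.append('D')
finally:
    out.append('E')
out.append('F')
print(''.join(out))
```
DEF

finally always runs, even after exception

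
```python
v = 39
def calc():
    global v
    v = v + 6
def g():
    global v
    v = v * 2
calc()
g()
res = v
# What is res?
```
90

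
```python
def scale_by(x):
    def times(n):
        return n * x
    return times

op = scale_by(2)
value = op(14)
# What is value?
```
28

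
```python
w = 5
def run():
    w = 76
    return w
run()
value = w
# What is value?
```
5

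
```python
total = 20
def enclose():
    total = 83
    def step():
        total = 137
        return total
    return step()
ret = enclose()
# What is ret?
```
137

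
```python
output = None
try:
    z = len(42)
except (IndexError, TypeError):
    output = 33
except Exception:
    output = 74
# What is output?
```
33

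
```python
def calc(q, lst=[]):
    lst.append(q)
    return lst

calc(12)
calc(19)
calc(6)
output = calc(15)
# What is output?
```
[12, 19, 6, 15]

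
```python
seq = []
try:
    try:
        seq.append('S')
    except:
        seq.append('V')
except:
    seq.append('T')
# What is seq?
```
['S']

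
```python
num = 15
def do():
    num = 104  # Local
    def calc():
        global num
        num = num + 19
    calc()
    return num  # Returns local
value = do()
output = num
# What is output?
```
34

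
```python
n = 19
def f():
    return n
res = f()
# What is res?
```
19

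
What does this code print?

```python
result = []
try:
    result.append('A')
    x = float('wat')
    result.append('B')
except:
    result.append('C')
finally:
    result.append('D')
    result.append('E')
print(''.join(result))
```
ACDE

Code before exception runs, then except, then all of finally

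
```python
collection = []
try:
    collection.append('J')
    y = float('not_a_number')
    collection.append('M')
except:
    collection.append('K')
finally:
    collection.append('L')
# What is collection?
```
['J', 'K', 'L']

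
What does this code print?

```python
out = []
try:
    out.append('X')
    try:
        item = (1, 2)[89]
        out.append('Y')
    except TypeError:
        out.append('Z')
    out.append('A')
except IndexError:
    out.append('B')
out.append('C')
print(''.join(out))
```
XBC

Inner handler doesn't match, propagates to outer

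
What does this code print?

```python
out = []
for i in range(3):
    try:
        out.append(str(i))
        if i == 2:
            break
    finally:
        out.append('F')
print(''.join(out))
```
0F1F2F

finally runs even when breaking out of loop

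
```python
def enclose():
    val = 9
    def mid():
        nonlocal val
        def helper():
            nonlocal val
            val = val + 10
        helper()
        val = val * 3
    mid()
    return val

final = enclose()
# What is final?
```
57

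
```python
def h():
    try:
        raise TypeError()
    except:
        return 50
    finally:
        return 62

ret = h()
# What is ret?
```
62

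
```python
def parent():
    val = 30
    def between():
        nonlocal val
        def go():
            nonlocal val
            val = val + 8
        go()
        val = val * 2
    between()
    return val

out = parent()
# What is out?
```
76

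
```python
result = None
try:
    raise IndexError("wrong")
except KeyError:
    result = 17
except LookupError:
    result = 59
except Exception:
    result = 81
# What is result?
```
59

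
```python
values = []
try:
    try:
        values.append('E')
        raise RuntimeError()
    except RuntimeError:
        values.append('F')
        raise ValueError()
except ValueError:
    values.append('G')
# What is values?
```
['E', 'F', 'G']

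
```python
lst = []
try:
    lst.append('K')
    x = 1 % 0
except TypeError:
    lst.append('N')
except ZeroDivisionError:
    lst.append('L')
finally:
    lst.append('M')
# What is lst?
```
['K', 'L', 'M']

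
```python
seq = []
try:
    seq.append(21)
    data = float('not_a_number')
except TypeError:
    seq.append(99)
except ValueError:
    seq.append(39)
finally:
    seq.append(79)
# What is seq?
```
[21, 39, 79]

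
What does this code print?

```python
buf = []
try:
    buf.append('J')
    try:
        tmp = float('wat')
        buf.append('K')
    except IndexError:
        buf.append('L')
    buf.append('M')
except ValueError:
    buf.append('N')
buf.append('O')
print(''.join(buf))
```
JNO

Inner handler doesn't match, propagates to outer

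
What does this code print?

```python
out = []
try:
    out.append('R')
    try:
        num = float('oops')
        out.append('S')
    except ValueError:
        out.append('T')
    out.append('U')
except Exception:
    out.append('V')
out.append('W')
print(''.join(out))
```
RTUW

Inner exception caught by inner handler, outer continues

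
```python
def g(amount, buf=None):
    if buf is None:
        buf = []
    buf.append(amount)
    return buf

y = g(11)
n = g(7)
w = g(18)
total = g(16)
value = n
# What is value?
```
[7]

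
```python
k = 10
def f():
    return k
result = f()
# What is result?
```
10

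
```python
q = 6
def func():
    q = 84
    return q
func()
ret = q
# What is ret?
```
6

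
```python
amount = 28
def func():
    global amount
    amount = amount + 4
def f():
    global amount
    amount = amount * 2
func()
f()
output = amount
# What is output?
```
64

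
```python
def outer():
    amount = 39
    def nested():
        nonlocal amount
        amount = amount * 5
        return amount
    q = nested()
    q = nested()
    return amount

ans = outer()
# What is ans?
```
975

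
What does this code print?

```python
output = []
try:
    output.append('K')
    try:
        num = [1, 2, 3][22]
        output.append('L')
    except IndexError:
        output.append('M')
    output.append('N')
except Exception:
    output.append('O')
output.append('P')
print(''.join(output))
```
KMNP

Inner exception caught by inner handler, outer continues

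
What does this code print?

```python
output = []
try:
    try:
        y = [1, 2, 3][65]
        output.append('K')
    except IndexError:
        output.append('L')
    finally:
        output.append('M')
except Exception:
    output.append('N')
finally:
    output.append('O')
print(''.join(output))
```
LMO

Both finally blocks run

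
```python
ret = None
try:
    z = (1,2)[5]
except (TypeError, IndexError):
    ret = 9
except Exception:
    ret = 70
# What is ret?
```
9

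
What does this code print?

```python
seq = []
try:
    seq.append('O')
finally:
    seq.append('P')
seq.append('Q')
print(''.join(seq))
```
OPQ

try/finally without except, no exception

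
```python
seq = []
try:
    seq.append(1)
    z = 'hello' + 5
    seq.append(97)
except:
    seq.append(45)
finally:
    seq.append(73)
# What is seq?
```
[1, 45, 73]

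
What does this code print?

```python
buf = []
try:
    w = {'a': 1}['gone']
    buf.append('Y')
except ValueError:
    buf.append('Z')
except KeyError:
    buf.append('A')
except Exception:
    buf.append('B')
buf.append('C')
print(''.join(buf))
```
AC

KeyError matches before generic Exception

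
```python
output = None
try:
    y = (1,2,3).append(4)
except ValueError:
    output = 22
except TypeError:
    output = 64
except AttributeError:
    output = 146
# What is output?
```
146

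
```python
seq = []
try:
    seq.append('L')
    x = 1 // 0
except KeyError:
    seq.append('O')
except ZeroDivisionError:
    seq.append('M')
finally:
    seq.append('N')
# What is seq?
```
['L', 'M', 'N']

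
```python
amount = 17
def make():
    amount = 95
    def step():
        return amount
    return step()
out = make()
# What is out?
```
95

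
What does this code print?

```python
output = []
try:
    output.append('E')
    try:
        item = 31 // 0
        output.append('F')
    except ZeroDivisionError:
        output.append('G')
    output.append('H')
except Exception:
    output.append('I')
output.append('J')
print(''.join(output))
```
EGHJ

Inner exception caught by inner handler, outer continues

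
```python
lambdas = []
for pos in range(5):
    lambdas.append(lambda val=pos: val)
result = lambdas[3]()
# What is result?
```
3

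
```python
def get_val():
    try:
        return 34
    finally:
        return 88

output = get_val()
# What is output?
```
88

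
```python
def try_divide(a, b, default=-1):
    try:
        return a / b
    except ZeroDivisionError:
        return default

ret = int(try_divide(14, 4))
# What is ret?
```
3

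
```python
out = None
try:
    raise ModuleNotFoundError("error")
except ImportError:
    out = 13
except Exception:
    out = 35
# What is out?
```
13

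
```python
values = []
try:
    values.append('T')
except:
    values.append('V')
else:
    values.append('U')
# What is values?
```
['T', 'U']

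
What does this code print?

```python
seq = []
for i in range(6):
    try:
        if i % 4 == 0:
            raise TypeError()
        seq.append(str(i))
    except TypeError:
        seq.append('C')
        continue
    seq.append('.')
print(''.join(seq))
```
C1.2.3.C5.

continue in except skips rest of loop body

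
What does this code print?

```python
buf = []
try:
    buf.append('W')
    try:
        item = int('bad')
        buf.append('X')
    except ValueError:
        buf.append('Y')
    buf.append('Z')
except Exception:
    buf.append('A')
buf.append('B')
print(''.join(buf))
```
WYZB

Inner exception caught by inner handler, outer continues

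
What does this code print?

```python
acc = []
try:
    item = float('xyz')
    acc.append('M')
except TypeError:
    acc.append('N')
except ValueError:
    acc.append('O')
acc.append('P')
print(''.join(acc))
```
OP

ValueError is caught by its specific handler, not TypeError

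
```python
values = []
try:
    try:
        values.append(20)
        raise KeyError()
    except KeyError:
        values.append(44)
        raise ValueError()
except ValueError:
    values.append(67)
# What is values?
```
[20, 44, 67]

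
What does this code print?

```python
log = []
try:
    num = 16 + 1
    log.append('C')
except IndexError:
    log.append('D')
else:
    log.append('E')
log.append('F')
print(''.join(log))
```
CEF

else block runs when no exception occurs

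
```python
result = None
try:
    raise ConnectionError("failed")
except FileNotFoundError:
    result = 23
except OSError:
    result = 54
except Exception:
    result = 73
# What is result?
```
54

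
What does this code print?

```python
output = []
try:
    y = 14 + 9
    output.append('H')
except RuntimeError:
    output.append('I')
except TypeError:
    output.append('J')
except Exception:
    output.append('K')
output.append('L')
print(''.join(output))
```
HL

No exception, try block completes normally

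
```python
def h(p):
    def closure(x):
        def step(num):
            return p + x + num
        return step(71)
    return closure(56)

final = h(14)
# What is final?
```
141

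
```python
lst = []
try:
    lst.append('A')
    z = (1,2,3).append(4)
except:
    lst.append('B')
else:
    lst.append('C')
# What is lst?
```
['A', 'B']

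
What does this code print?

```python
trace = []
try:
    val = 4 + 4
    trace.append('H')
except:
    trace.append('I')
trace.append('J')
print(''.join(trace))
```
HJ

No exception, try block completes normally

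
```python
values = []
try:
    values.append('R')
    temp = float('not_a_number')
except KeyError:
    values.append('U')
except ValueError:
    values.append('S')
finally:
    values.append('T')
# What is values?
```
['R', 'S', 'T']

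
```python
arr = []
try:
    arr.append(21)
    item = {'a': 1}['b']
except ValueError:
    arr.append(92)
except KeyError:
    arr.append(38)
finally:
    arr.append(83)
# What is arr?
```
[21, 38, 83]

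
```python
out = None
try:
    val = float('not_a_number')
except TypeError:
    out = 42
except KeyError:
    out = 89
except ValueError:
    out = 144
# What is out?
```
144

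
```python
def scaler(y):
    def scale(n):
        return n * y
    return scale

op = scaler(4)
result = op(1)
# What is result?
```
4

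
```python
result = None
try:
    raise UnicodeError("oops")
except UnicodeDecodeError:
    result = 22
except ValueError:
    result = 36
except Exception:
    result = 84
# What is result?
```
36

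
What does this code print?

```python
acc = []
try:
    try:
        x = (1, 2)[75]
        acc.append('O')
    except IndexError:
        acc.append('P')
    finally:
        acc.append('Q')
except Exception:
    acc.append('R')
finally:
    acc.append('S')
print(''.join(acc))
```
PQS

Both finally blocks run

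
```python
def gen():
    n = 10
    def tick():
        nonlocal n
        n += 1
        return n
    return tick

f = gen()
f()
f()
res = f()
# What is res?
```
13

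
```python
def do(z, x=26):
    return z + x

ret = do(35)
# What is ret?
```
61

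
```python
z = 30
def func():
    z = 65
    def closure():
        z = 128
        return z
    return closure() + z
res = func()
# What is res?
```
193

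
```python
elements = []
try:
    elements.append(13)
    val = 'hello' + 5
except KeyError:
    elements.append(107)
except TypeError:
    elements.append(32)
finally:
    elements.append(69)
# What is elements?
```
[13, 32, 69]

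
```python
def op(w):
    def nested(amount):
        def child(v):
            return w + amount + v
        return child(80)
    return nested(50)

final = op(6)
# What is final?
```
136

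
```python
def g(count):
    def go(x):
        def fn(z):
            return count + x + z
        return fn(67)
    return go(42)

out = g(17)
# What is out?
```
126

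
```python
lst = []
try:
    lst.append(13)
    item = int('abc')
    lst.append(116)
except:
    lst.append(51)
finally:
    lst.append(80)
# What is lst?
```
[13, 51, 80]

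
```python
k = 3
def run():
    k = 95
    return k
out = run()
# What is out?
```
95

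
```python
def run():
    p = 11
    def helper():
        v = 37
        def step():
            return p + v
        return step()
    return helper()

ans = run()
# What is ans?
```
48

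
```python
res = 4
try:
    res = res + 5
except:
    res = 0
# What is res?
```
9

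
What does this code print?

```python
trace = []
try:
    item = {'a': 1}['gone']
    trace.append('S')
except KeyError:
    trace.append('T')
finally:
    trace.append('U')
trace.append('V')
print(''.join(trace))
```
TUV

finally always runs, even after exception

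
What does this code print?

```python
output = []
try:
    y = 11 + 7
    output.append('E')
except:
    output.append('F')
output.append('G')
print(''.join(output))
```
EG

No exception, try block completes normally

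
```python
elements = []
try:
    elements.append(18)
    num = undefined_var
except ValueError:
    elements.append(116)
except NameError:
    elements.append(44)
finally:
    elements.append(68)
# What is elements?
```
[18, 44, 68]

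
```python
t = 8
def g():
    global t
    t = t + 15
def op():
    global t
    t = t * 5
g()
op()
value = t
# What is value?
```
115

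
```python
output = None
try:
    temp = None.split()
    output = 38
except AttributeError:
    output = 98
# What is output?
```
98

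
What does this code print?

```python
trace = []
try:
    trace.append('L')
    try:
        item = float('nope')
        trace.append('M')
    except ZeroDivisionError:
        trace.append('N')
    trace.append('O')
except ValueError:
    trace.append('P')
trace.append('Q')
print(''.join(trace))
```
LPQ

Inner handler doesn't match, propagates to outer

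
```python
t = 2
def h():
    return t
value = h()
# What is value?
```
2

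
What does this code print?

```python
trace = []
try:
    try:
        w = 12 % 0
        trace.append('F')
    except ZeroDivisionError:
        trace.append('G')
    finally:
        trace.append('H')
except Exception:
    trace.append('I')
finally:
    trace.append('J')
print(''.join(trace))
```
GHJ

Both finally blocks run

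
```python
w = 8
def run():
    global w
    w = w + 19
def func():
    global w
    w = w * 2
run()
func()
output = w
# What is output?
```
54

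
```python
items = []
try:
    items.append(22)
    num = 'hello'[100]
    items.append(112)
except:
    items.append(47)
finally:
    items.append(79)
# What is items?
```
[22, 47, 79]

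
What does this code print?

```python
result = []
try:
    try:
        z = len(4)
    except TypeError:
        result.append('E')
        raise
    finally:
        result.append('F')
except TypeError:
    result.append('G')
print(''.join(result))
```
EFG

finally runs before re-raised exception propagates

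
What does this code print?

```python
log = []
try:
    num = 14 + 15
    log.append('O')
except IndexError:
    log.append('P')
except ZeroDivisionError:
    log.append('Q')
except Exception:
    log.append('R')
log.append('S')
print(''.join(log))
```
OS

No exception, try block completes normally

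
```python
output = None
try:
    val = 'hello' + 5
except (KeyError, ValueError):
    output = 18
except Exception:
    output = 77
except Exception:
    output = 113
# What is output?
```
77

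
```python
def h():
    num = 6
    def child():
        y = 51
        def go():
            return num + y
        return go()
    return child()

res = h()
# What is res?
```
57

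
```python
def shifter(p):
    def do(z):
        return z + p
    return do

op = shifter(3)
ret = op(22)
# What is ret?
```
25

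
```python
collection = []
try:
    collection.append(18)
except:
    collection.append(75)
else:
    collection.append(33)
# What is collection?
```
[18, 33]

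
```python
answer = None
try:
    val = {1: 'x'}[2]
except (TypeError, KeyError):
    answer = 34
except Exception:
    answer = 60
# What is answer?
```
34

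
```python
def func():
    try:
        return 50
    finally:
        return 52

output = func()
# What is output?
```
52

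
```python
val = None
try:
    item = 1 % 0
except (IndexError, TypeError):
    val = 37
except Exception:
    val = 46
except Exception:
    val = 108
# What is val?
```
46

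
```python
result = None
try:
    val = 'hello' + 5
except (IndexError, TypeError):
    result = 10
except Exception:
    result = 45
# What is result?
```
10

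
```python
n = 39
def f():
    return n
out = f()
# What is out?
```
39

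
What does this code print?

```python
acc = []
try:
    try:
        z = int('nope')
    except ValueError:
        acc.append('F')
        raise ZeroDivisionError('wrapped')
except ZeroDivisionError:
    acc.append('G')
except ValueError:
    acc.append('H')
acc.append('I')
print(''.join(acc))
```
FGI

ZeroDivisionError raised and caught, original ValueError not re-raised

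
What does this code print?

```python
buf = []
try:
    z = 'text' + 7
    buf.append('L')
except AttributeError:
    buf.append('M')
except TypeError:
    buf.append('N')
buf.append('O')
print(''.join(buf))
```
NO

TypeError is caught by its specific handler, not AttributeError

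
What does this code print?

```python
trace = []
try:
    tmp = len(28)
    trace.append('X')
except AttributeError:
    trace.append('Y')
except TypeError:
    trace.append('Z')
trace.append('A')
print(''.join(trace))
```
ZA

TypeError is caught by its specific handler, not AttributeError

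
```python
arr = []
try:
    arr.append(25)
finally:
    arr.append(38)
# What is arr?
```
[25, 38]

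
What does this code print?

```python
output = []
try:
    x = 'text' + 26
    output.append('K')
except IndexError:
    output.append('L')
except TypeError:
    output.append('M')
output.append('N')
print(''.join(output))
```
MN

TypeError is caught by its specific handler, not IndexError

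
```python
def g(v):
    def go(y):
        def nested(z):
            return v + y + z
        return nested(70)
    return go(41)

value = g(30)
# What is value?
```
141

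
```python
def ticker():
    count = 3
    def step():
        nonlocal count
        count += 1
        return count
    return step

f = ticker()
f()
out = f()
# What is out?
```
5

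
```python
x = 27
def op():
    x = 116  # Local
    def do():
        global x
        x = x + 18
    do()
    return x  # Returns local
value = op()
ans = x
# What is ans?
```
45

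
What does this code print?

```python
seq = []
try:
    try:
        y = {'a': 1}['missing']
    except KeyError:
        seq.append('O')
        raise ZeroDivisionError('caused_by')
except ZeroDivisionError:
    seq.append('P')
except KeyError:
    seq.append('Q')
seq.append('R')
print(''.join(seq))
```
OPR

ZeroDivisionError raised and caught, original KeyError not re-raised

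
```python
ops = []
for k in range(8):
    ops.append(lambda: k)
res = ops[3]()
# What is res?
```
7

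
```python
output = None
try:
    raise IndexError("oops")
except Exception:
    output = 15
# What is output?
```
15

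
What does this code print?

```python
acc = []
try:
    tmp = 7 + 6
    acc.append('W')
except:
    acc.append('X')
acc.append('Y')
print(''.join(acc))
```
WY

No exception, try block completes normally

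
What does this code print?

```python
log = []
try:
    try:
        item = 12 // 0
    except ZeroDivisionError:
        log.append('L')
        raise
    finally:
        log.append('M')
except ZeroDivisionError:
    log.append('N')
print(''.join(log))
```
LMN

finally runs before re-raised exception propagates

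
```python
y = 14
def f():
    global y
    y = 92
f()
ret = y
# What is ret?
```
92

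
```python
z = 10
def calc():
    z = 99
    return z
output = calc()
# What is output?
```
99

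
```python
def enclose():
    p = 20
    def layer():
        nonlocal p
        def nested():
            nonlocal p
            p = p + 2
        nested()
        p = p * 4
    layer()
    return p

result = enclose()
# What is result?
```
88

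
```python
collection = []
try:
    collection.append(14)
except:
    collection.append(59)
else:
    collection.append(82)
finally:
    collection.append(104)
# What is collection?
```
[14, 82, 104]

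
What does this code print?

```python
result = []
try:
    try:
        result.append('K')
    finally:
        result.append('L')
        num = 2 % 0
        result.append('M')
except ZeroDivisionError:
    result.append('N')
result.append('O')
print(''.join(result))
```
KLNO

Exception in inner finally caught by outer except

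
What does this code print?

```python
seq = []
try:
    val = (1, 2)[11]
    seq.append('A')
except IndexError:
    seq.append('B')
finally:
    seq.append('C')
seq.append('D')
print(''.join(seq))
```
BCD

finally always runs, even after exception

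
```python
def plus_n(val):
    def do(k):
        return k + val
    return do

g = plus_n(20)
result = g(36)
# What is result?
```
56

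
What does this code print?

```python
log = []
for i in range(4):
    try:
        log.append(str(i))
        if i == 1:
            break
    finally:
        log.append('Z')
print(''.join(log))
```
0Z1Z

finally runs even when breaking out of loop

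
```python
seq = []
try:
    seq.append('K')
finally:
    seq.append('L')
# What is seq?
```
['K', 'L']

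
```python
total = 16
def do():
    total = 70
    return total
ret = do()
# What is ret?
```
70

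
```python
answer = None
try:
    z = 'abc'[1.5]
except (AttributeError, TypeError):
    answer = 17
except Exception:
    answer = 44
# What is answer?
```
17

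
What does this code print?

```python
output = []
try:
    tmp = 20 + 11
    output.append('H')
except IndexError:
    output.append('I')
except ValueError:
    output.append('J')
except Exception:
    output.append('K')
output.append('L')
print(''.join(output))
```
HL

No exception, try block completes normally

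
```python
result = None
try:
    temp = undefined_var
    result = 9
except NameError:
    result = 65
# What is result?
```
65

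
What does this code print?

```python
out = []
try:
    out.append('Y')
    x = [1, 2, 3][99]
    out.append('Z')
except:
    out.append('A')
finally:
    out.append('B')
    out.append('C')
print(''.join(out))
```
YABC

Code before exception runs, then except, then all of finally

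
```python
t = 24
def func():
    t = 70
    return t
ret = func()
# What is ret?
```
70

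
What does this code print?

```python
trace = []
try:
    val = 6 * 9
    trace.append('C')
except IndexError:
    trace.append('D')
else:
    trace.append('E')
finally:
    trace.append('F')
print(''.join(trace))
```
CEF

else runs before finally when no exception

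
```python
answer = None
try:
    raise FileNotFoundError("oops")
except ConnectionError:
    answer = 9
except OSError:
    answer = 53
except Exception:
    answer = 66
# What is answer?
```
53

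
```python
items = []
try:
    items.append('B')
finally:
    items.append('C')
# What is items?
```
['B', 'C']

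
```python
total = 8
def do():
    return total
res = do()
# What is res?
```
8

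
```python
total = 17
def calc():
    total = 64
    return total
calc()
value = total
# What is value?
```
17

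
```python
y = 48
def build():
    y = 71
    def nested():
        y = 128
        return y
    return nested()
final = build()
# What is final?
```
128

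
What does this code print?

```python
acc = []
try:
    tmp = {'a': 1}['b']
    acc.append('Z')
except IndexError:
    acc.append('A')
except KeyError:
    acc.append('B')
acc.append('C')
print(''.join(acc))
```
BC

KeyError is caught by its specific handler, not IndexError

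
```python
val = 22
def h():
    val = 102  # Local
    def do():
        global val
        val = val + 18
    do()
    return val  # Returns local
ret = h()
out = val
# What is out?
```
40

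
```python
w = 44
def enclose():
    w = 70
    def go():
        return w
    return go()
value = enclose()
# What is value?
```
70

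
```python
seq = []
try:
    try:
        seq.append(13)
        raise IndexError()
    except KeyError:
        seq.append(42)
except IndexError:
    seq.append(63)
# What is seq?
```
[13, 63]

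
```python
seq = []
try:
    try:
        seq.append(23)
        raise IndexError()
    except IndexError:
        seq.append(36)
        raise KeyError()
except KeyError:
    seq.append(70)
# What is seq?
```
[23, 36, 70]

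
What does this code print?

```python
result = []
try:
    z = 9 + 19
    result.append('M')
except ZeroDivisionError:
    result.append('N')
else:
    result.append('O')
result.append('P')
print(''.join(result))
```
MOP

else block runs when no exception occurs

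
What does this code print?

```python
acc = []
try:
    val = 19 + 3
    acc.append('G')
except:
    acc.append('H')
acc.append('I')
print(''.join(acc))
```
GI

No exception, try block completes normally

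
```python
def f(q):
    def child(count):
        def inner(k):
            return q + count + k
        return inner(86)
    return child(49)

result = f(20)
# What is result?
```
155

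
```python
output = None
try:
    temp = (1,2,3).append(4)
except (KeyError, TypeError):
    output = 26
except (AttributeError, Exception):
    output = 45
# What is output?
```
45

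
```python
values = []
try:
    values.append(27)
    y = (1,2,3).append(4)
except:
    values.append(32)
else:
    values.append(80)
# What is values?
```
[27, 32]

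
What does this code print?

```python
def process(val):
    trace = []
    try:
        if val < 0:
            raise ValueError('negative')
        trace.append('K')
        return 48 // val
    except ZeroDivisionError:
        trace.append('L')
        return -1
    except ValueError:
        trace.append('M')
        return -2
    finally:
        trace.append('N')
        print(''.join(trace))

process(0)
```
KLN

val=0 causes ZeroDivisionError, caught, finally prints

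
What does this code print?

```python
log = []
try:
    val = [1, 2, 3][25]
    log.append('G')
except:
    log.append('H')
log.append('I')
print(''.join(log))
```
HI

Exception raised in try, caught by bare except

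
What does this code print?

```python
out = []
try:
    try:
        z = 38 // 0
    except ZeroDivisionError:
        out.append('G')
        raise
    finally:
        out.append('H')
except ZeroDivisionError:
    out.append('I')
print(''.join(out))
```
GHI

finally runs before re-raised exception propagates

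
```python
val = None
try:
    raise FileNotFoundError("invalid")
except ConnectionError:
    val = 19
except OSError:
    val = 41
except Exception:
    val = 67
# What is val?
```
41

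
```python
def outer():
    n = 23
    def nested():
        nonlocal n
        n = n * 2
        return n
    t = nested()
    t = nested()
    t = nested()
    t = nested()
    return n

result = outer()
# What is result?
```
368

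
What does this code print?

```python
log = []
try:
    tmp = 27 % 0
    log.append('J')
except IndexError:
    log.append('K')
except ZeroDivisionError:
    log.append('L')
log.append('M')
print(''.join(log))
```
LM

ZeroDivisionError is caught by its specific handler, not IndexError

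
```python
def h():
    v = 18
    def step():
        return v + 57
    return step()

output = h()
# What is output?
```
75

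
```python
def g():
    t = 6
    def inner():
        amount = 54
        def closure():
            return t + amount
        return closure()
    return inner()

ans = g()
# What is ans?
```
60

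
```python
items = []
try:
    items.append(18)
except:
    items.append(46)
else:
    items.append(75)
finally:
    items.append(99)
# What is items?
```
[18, 75, 99]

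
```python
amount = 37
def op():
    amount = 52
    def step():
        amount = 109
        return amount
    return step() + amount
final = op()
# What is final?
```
161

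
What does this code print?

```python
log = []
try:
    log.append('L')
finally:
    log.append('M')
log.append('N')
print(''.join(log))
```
LMN

try/finally without except, no exception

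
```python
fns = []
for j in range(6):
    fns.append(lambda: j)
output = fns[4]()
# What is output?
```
5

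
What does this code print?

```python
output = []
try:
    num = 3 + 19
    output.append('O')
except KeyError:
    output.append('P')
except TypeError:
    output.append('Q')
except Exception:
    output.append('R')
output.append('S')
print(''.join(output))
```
OS

No exception, try block completes normally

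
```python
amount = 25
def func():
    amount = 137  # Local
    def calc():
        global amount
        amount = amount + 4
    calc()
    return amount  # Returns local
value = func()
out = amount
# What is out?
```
29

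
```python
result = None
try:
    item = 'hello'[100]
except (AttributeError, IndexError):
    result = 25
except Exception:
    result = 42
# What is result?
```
25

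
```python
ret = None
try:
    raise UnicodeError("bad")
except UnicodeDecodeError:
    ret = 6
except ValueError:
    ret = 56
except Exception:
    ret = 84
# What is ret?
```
56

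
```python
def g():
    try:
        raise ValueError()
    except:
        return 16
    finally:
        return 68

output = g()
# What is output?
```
68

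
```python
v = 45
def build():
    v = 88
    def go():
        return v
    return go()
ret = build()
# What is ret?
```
88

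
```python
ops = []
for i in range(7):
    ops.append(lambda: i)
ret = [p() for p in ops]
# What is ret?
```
[6, 6, 6, 6, 6, 6, 6]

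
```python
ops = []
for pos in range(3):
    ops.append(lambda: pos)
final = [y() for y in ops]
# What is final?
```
[2, 2, 2]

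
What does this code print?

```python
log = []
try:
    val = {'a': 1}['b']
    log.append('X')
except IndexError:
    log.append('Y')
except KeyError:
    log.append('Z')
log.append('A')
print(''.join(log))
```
ZA

KeyError is caught by its specific handler, not IndexError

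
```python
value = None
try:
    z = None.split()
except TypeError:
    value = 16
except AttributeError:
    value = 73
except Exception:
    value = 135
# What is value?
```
73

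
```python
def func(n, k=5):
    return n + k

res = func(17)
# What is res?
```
22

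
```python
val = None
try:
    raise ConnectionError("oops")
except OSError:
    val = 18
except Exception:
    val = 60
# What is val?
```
18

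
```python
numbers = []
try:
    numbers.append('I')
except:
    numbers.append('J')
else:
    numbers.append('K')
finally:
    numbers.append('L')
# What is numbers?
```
['I', 'K', 'L']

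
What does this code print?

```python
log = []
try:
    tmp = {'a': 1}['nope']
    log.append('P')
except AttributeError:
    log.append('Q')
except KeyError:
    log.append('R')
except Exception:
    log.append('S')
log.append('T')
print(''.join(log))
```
RT

KeyError matches before generic Exception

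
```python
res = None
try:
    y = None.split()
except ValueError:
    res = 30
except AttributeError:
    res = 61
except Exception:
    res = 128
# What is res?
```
61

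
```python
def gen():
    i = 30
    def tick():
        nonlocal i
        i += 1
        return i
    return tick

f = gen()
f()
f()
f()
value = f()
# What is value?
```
34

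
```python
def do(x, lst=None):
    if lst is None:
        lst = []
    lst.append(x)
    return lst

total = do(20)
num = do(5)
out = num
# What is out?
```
[5]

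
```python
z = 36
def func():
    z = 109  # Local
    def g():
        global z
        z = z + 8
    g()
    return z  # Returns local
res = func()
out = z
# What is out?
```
44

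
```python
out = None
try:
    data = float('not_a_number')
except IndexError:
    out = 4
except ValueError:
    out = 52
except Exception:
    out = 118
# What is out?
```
52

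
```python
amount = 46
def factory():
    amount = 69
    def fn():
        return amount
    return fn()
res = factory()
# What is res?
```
69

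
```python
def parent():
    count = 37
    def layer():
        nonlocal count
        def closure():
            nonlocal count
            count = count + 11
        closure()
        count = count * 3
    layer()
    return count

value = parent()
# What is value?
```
144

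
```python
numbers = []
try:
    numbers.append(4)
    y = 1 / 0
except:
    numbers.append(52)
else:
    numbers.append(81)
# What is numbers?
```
[4, 52]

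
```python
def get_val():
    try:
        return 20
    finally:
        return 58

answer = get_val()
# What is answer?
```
58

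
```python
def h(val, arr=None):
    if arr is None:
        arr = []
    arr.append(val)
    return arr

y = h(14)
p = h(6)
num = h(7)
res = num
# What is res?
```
[7]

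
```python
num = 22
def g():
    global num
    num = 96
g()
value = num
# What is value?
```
96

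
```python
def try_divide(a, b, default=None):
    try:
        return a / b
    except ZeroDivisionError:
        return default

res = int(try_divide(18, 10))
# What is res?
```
1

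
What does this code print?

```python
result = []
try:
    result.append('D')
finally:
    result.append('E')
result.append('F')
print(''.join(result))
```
DEF

try/finally without except, no exception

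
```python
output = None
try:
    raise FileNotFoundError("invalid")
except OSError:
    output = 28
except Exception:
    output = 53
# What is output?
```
28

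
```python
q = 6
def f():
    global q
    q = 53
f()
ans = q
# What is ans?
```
53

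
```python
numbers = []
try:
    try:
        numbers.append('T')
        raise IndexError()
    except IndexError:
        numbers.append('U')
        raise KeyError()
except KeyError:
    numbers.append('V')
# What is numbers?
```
['T', 'U', 'V']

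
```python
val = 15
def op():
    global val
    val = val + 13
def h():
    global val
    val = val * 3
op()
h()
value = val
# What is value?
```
84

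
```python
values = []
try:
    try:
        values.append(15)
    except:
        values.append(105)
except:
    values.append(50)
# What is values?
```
[15]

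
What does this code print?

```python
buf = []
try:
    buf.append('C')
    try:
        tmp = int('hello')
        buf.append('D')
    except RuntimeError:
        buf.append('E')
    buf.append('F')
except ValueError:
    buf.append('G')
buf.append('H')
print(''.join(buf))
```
CGH

Inner handler doesn't match, propagates to outer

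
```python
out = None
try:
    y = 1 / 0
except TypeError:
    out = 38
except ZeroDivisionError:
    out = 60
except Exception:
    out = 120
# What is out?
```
60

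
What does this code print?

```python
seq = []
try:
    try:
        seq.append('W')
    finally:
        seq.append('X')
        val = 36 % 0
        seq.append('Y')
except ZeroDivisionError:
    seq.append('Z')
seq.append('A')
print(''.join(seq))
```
WXZA

Exception in inner finally caught by outer except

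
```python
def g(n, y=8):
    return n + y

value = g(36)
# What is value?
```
44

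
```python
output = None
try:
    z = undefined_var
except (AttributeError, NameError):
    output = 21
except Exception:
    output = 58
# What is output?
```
21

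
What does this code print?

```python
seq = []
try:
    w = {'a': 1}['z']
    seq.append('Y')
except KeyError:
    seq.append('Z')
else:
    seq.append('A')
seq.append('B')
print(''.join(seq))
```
ZB

else block skipped when exception is caught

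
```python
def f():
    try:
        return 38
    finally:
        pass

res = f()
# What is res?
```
38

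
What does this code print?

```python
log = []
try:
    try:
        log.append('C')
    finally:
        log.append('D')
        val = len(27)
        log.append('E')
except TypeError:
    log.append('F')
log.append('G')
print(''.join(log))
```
CDFG

Exception in inner finally caught by outer except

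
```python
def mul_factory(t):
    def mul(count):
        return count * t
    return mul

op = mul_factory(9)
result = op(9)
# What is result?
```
81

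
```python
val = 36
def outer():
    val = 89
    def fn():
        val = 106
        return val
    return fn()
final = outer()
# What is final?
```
106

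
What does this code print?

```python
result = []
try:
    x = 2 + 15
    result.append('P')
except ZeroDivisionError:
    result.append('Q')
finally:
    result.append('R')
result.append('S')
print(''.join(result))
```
PRS

finally runs after normal execution too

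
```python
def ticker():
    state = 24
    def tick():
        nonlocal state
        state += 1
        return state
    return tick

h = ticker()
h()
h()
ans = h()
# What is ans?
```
27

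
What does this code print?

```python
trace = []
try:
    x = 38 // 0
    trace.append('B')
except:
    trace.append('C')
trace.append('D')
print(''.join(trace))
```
CD

Exception raised in try, caught by bare except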